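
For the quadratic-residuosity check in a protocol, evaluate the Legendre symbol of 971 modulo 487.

(971|487)
  = (484|487)    [971 ≡ 484 mod 487]
  = (121|487)    [487 ≡ 7 mod 8 ⇒ (2|487)^2 = +1]
  = (487|121)    [QR: 121 ≡ 1 mod 4, sign kept]
  = (3|121)    [487 ≡ 3 mod 121]
  = (121|3)    [QR: 121 ≡ 1 mod 4, sign kept]
  = (1|3)    [121 ≡ 1 mod 3]
  = 1    [(1|3) = 1]

1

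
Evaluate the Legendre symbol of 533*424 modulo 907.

-1

By multiplicativity, (533·424|907) = (533|907)·(424|907).
First factor (533|907):
(533|907)
  = (907|533)    [QR: 533 ≡ 1 mod 4, sign kept]
  = (374|533)    [907 ≡ 374 mod 533]
  = -(187|533)    [533 ≡ 5 mod 8 ⇒ (2|533) = -1]
  = -(533|187)    [QR: 533 ≡ 1 mod 4, sign kept]
  = -(159|187)    [533 ≡ 159 mod 187]
  = (187|159)    [QR: both ≡ 3 mod 4, sign flips]
  = (28|159)    [187 ≡ 28 mod 159]
  = (7|159)    [159 ≡ 7 mod 8 ⇒ (2|159)^2 = +1]
  = -(159|7)    [QR: both ≡ 3 mod 4, sign flips]
  = -(5|7)    [159 ≡ 5 mod 7]
  = -(7|5)    [QR: 5 ≡ 1 mod 4, sign kept]
  = -(2|5)    [7 ≡ 2 mod 5]
  = (1|5)    [5 ≡ 5 mod 8 ⇒ (2|5) = -1]
  = 1    [(1|5) = 1]
Second factor (424|907):
(424|907)
  = -(53|907)    [907 ≡ 3 mod 8 ⇒ (2|907)^3 = -1]
  = -(907|53)    [QR: 53 ≡ 1 mod 4, sign kept]
  = -(6|53)    [907 ≡ 6 mod 53]
  = (3|53)    [53 ≡ 5 mod 8 ⇒ (2|53) = -1]
  = (53|3)    [QR: 53 ≡ 1 mod 4, sign kept]
  = (2|3)    [53 ≡ 2 mod 3]
  = -(1|3)    [3 ≡ 3 mod 8 ⇒ (2|3) = -1]
  = -1    [(1|3) = 1]
Product: (1)·(-1) = -1.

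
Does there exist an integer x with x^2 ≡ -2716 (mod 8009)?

Reduce the numerator: -2716 ≡ 5293 (mod 8009), so (-2716|8009) = (5293|8009).
5293 ≡ 1 (mod 4), so quadratic reciprocity gives (5293|8009) = (8009|5293). Reduce: 8009 ≡ 2716 (mod 5293). Now have (2716|5293).
Factor out 2: 2716 = 2^2·679. Since 5293 ≡ 5 (mod 8), (2|5293) = -1, and (2|5293)^2 = +1. Now have (679|5293).
5293 ≡ 1 (mod 4), so quadratic reciprocity gives (679|5293) = (5293|679). Reduce: 5293 ≡ 540 (mod 679). Now have (540|679).
Factor out 2: 540 = 2^2·135. Since 679 ≡ 7 (mod 8), (2|679) = +1, and (2|679)^2 = +1. Now have (135|679).
Both 135 ≡ 3 and 679 ≡ 3 (mod 4), so reciprocity gives (135|679) = -(679|135). Reduce: 679 ≡ 4 (mod 135). Now have -(4|135).
Factor out 2: 4 = 2^2. Since 135 ≡ 7 (mod 8), (2|135) = +1, and (2|135)^2 = +1. Now have -(1|135).
(1|135) = 1. Collecting the sign factors: -1.
(-2716|8009) = -1, and 8009 is prime, so -2716 is not a quadratic residue mod 8009.

no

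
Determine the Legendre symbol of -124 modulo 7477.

-1

Pull out -1: (-124/7477) = (-1/7477)·(124/7477). Since 7477 ≡ 1 (mod 4), (-1/7477) = +1. Now have (124/7477).
Factor out 2: 124 = 2^2·31. Since 7477 ≡ 5 (mod 8), (2/7477) = -1, and (2/7477)^2 = +1. Now have (31/7477).
7477 ≡ 1 (mod 4), so quadratic reciprocity gives (31/7477) = (7477/31). Reduce: 7477 ≡ 6 (mod 31). Now have (6/31).
Factor out 2: 6 = 2·3. Since 31 ≡ 7 (mod 8), (2/31) = +1. Now have (3/31).
Both 3 ≡ 3 and 31 ≡ 3 (mod 4), so reciprocity gives (3/31) = -(31/3). Reduce: 31 ≡ 1 (mod 3). Now have -(1/3).
(1/3) = 1. Collecting the sign factors: -1.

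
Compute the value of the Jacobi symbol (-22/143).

(-22/143)
  = -(22/143)    [143 ≡ 3 mod 4 ⇒ (-1/143) = -1]
  = -(11/143)    [143 ≡ 7 mod 8 ⇒ (2/143) = +1]
  = (143/11)    [QR: both ≡ 3 mod 4, sign flips]
  = (0/11)    [143 ≡ 0 mod 11]
  = 0    [numerator 0, gcd > 1]

0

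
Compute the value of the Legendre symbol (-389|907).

(-389|907)
  = (518|907)    [-389 ≡ 518 mod 907]
  = -(259|907)    [907 ≡ 3 mod 8 ⇒ (2|907) = -1]
  = (907|259)    [QR: both ≡ 3 mod 4, sign flips]
  = (130|259)    [907 ≡ 130 mod 259]
  = -(65|259)    [259 ≡ 3 mod 8 ⇒ (2|259) = -1]
  = -(259|65)    [QR: 65 ≡ 1 mod 4, sign kept]
  = -(64|65)    [259 ≡ 64 mod 65]
  = -(1|65)    [65 ≡ 1 mod 8 ⇒ (2|65)^6 = +1]
  = -1    [(1|65) = 1]

-1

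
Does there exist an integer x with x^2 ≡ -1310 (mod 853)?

Reduce the numerator: -1310 ≡ 396 (mod 853), so (-1310|853) = (396|853).
Factor out 2: 396 = 2^2·99. Since 853 ≡ 5 (mod 8), (2|853) = -1, and (2|853)^2 = +1. Now have (99|853).
853 ≡ 1 (mod 4), so quadratic reciprocity gives (99|853) = (853|99). Reduce: 853 ≡ 61 (mod 99). Now have (61|99).
61 ≡ 1 (mod 4), so quadratic reciprocity gives (61|99) = (99|61). Reduce: 99 ≡ 38 (mod 61). Now have (38|61).
Factor out 2: 38 = 2·19. Since 61 ≡ 5 (mod 8), (2|61) = -1. Now have -(19|61).
61 ≡ 1 (mod 4), so quadratic reciprocity gives (19|61) = (61|19). Reduce: 61 ≡ 4 (mod 19). Now have -(4|19).
Factor out 2: 4 = 2^2. Since 19 ≡ 3 (mod 8), (2|19) = -1, and (2|19)^2 = +1. Now have -(1|19).
(1|19) = 1. Collecting the sign factors: -1.
(-1310|853) = -1, and 853 is prime, so -1310 is not a quadratic residue mod 853.

no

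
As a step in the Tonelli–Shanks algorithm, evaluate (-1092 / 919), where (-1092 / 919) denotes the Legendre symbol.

(-1092 / 919)
  = (746 / 919)    [-1092 ≡ 746 mod 919]
  = (373 / 919)    [919 ≡ 7 mod 8 ⇒ (2 / 919) = +1]
  = (919 / 373)    [QR: 373 ≡ 1 mod 4, sign kept]
  = (173 / 373)    [919 ≡ 173 mod 373]
  = (373 / 173)    [QR: 173 ≡ 1 mod 4, sign kept]
  = (27 / 173)    [373 ≡ 27 mod 173]
  = (173 / 27)    [QR: 173 ≡ 1 mod 4, sign kept]
  = (11 / 27)    [173 ≡ 11 mod 27]
  = -(27 / 11)    [QR: both ≡ 3 mod 4, sign flips]
  = -(5 / 11)    [27 ≡ 5 mod 11]
  = -(11 / 5)    [QR: 5 ≡ 1 mod 4, sign kept]
  = -(1 / 5)    [11 ≡ 1 mod 5]
  = -1    [(1 / 5) = 1]

-1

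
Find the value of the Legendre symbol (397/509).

-1

(397/509)
  = (509/397)    [QR: 397 ≡ 1 mod 4, sign kept]
  = (112/397)    [509 ≡ 112 mod 397]
  = (7/397)    [397 ≡ 5 mod 8 ⇒ (2/397)^4 = +1]
  = (397/7)    [QR: 397 ≡ 1 mod 4, sign kept]
  = (5/7)    [397 ≡ 5 mod 7]
  = (7/5)    [QR: 5 ≡ 1 mod 4, sign kept]
  = (2/5)    [7 ≡ 2 mod 5]
  = -(1/5)    [5 ≡ 5 mod 8 ⇒ (2/5) = -1]
  = -1    [(1/5) = 1]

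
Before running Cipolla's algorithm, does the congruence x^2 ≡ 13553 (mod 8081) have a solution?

yes

Reduce the numerator: 13553 ≡ 5472 (mod 8081), so (13553/8081) = (5472/8081).
Factor out 2: 5472 = 2^5·171. Since 8081 ≡ 1 (mod 8), (2/8081) = +1, and (2/8081)^5 = +1. Now have (171/8081).
8081 ≡ 1 (mod 4), so quadratic reciprocity gives (171/8081) = (8081/171). Reduce: 8081 ≡ 44 (mod 171). Now have (44/171).
Factor out 2: 44 = 2^2·11. Since 171 ≡ 3 (mod 8), (2/171) = -1, and (2/171)^2 = +1. Now have (11/171).
Both 11 ≡ 3 and 171 ≡ 3 (mod 4), so reciprocity gives (11/171) = -(171/11). Reduce: 171 ≡ 6 (mod 11). Now have -(6/11).
Factor out 2: 6 = 2·3. Since 11 ≡ 3 (mod 8), (2/11) = -1. Now have (3/11).
Both 3 ≡ 3 and 11 ≡ 3 (mod 4), so reciprocity gives (3/11) = -(11/3). Reduce: 11 ≡ 2 (mod 3). Now have -(2/3).
Factor out 2: 2 = 2. Since 3 ≡ 3 (mod 8), (2/3) = -1. Now have (1/3).
(1/3) = 1. Collecting the sign factors: 1.
(13553/8081) = 1, and 8081 is prime, so 13553 is a quadratic residue mod 8081.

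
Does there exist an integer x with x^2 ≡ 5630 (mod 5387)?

yes

(5630/5387)
  = (243/5387)    [5630 ≡ 243 mod 5387]
  = -(5387/243)    [QR: both ≡ 3 mod 4, sign flips]
  = -(41/243)    [5387 ≡ 41 mod 243]
  = -(243/41)    [QR: 41 ≡ 1 mod 4, sign kept]
  = -(38/41)    [243 ≡ 38 mod 41]
  = -(19/41)    [41 ≡ 1 mod 8 ⇒ (2/41) = +1]
  = -(41/19)    [QR: 41 ≡ 1 mod 4, sign kept]
  = -(3/19)    [41 ≡ 3 mod 19]
  = (19/3)    [QR: both ≡ 3 mod 4, sign flips]
  = (1/3)    [19 ≡ 1 mod 3]
  = 1    [(1/3) = 1]
The Legendre symbol is 1, so x^2 ≡ 5630 (mod 5387) has solution.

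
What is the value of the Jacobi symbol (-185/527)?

1

Reduce the numerator: -185 ≡ 342 (mod 527), so (-185/527) = (342/527).
Factor out 2: 342 = 2·171. Since 527 ≡ 7 (mod 8), (2/527) = +1. Now have (171/527).
Both 171 ≡ 3 and 527 ≡ 3 (mod 4), so reciprocity gives (171/527) = -(527/171). Reduce: 527 ≡ 14 (mod 171). Now have -(14/171).
Factor out 2: 14 = 2·7. Since 171 ≡ 3 (mod 8), (2/171) = -1. Now have (7/171).
Both 7 ≡ 3 and 171 ≡ 3 (mod 4), so reciprocity gives (7/171) = -(171/7). Reduce: 171 ≡ 3 (mod 7). Now have -(3/7).
Both 3 ≡ 3 and 7 ≡ 3 (mod 4), so reciprocity gives (3/7) = -(7/3). Reduce: 7 ≡ 1 (mod 3). Now have (1/3).
(1/3) = 1. Collecting the sign factors: 1.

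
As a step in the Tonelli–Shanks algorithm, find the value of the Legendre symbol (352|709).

-1

(352|709)
  = -(11|709)    [709 ≡ 5 mod 8 ⇒ (2|709)^5 = -1]
  = -(709|11)    [QR: 709 ≡ 1 mod 4, sign kept]
  = -(5|11)    [709 ≡ 5 mod 11]
  = -(11|5)    [QR: 5 ≡ 1 mod 4, sign kept]
  = -(1|5)    [11 ≡ 1 mod 5]
  = -1    [(1|5) = 1]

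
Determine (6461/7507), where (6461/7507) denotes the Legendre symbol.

6461 ≡ 1 (mod 4), so quadratic reciprocity gives (6461/7507) = (7507/6461). Reduce: 7507 ≡ 1046 (mod 6461). Now have (1046/6461).
Factor out 2: 1046 = 2·523. Since 6461 ≡ 5 (mod 8), (2/6461) = -1. Now have -(523/6461).
6461 ≡ 1 (mod 4), so quadratic reciprocity gives (523/6461) = (6461/523). Reduce: 6461 ≡ 185 (mod 523). Now have -(185/523).
185 ≡ 1 (mod 4), so quadratic reciprocity gives (185/523) = (523/185). Reduce: 523 ≡ 153 (mod 185). Now have -(153/185).
153 ≡ 1 (mod 4), so quadratic reciprocity gives (153/185) = (185/153). Reduce: 185 ≡ 32 (mod 153). Now have -(32/153).
Factor out 2: 32 = 2^5. Since 153 ≡ 1 (mod 8), (2/153) = +1, and (2/153)^5 = +1. Now have -(1/153).
(1/153) = 1. Collecting the sign factors: -1.

-1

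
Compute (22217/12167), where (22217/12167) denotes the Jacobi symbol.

(22217/12167)
  = (10050/12167)    [22217 ≡ 10050 mod 12167]
  = (5025/12167)    [12167 ≡ 7 mod 8 ⇒ (2/12167) = +1]
  = (12167/5025)    [QR: 5025 ≡ 1 mod 4, sign kept]
  = (2117/5025)    [12167 ≡ 2117 mod 5025]
  = (5025/2117)    [QR: 2117 ≡ 1 mod 4, sign kept]
  = (791/2117)    [5025 ≡ 791 mod 2117]
  = (2117/791)    [QR: 2117 ≡ 1 mod 4, sign kept]
  = (535/791)    [2117 ≡ 535 mod 791]
  = -(791/535)    [QR: both ≡ 3 mod 4, sign flips]
  = -(256/535)    [791 ≡ 256 mod 535]
  = -(1/535)    [535 ≡ 7 mod 8 ⇒ (2/535)^8 = +1]
  = -1    [(1/535) = 1]

-1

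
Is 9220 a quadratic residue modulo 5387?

Reduce the numerator: 9220 ≡ 3833 (mod 5387), so (9220|5387) = (3833|5387).
3833 ≡ 1 (mod 4), so quadratic reciprocity gives (3833|5387) = (5387|3833). Reduce: 5387 ≡ 1554 (mod 3833). Now have (1554|3833).
Factor out 2: 1554 = 2·777. Since 3833 ≡ 1 (mod 8), (2|3833) = +1. Now have (777|3833).
777 ≡ 1 (mod 4), so quadratic reciprocity gives (777|3833) = (3833|777). Reduce: 3833 ≡ 725 (mod 777). Now have (725|777).
725 ≡ 1 (mod 4), so quadratic reciprocity gives (725|777) = (777|725). Reduce: 777 ≡ 52 (mod 725). Now have (52|725).
Factor out 2: 52 = 2^2·13. Since 725 ≡ 5 (mod 8), (2|725) = -1, and (2|725)^2 = +1. Now have (13|725).
13 ≡ 1 (mod 4), so quadratic reciprocity gives (13|725) = (725|13). Reduce: 725 ≡ 10 (mod 13). Now have (10|13).
Factor out 2: 10 = 2·5. Since 13 ≡ 5 (mod 8), (2|13) = -1. Now have -(5|13).
5 ≡ 1 (mod 4), so quadratic reciprocity gives (5|13) = (13|5). Reduce: 13 ≡ 3 (mod 5). Now have -(3|5).
5 ≡ 1 (mod 4), so quadratic reciprocity gives (3|5) = (5|3). Reduce: 5 ≡ 2 (mod 3). Now have -(2|3).
Factor out 2: 2 = 2. Since 3 ≡ 3 (mod 8), (2|3) = -1. Now have (1|3).
(1|3) = 1. Collecting the sign factors: 1.
The Legendre symbol is 1, so x^2 ≡ 9220 (mod 5387) has solution.

yes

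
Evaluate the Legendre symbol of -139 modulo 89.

1

(-139 / 89)
  = (39 / 89)    [-139 ≡ 39 mod 89]
  = (89 / 39)    [QR: 89 ≡ 1 mod 4, sign kept]
  = (11 / 39)    [89 ≡ 11 mod 39]
  = -(39 / 11)    [QR: both ≡ 3 mod 4, sign flips]
  = -(6 / 11)    [39 ≡ 6 mod 11]
  = (3 / 11)    [11 ≡ 3 mod 8 ⇒ (2 / 11) = -1]
  = -(11 / 3)    [QR: both ≡ 3 mod 4, sign flips]
  = -(2 / 3)    [11 ≡ 2 mod 3]
  = (1 / 3)    [3 ≡ 3 mod 8 ⇒ (2 / 3) = -1]
  = 1    [(1 / 3) = 1]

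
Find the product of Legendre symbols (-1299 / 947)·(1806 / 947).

By multiplicativity, (-1299·1806 / 947) = (-1299 / 947)·(1806 / 947).
First factor (-1299 / 947):
(-1299 / 947)
  = -(1299 / 947)    [947 ≡ 3 mod 4 ⇒ (-1 / 947) = -1]
  = -(352 / 947)    [1299 ≡ 352 mod 947]
  = (11 / 947)    [947 ≡ 3 mod 8 ⇒ (2 / 947)^5 = -1]
  = -(947 / 11)    [QR: both ≡ 3 mod 4, sign flips]
  = -(1 / 11)    [947 ≡ 1 mod 11]
  = -1    [(1 / 11) = 1]
Second factor (1806 / 947):
(1806 / 947)
  = (859 / 947)    [1806 ≡ 859 mod 947]
  = -(947 / 859)    [QR: both ≡ 3 mod 4, sign flips]
  = -(88 / 859)    [947 ≡ 88 mod 859]
  = (11 / 859)    [859 ≡ 3 mod 8 ⇒ (2 / 859)^3 = -1]
  = -(859 / 11)    [QR: both ≡ 3 mod 4, sign flips]
  = -(1 / 11)    [859 ≡ 1 mod 11]
  = -1    [(1 / 11) = 1]
Product: (-1)·(-1) = 1.

1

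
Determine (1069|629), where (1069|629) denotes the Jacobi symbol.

1

(1069|629)
  = (440|629)    [1069 ≡ 440 mod 629]
  = -(55|629)    [629 ≡ 5 mod 8 ⇒ (2|629)^3 = -1]
  = -(629|55)    [QR: 629 ≡ 1 mod 4, sign kept]
  = -(24|55)    [629 ≡ 24 mod 55]
  = -(3|55)    [55 ≡ 7 mod 8 ⇒ (2|55)^3 = +1]
  = (55|3)    [QR: both ≡ 3 mod 4, sign flips]
  = (1|3)    [55 ≡ 1 mod 3]
  = 1    [(1|3) = 1]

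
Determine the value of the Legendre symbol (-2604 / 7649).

(-2604 / 7649)
  = (2604 / 7649)    [7649 ≡ 1 mod 4 ⇒ (-1 / 7649) = +1]
  = (651 / 7649)    [7649 ≡ 1 mod 8 ⇒ (2 / 7649)^2 = +1]
  = (7649 / 651)    [QR: 7649 ≡ 1 mod 4, sign kept]
  = (488 / 651)    [7649 ≡ 488 mod 651]
  = -(61 / 651)    [651 ≡ 3 mod 8 ⇒ (2 / 651)^3 = -1]
  = -(651 / 61)    [QR: 61 ≡ 1 mod 4, sign kept]
  = -(41 / 61)    [651 ≡ 41 mod 61]
  = -(61 / 41)    [QR: 41 ≡ 1 mod 4, sign kept]
  = -(20 / 41)    [61 ≡ 20 mod 41]
  = -(5 / 41)    [41 ≡ 1 mod 8 ⇒ (2 / 41)^2 = +1]
  = -(41 / 5)    [QR: 5 ≡ 1 mod 4, sign kept]
  = -(1 / 5)    [41 ≡ 1 mod 5]
  = -1    [(1 / 5) = 1]

-1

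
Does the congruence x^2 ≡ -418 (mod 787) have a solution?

yes

Pull out -1: (-418/787) = (-1/787)·(418/787). Since 787 ≡ 3 (mod 4), (-1/787) = -1. Now have -(418/787).
Factor out 2: 418 = 2·209. Since 787 ≡ 3 (mod 8), (2/787) = -1. Now have (209/787).
209 ≡ 1 (mod 4), so quadratic reciprocity gives (209/787) = (787/209). Reduce: 787 ≡ 160 (mod 209). Now have (160/209).
Factor out 2: 160 = 2^5·5. Since 209 ≡ 1 (mod 8), (2/209) = +1, and (2/209)^5 = +1. Now have (5/209).
5 ≡ 1 (mod 4), so quadratic reciprocity gives (5/209) = (209/5). Reduce: 209 ≡ 4 (mod 5). Now have (4/5).
Factor out 2: 4 = 2^2. Since 5 ≡ 5 (mod 8), (2/5) = -1, and (2/5)^2 = +1. Now have (1/5).
(1/5) = 1. Collecting the sign factors: 1.
(-418/787) = 1, and 787 is prime, so -418 is a quadratic residue mod 787.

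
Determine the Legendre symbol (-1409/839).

-1

(-1409/839)
  = -(1409/839)    [839 ≡ 3 mod 4 ⇒ (-1/839) = -1]
  = -(570/839)    [1409 ≡ 570 mod 839]
  = -(285/839)    [839 ≡ 7 mod 8 ⇒ (2/839) = +1]
  = -(839/285)    [QR: 285 ≡ 1 mod 4, sign kept]
  = -(269/285)    [839 ≡ 269 mod 285]
  = -(285/269)    [QR: 269 ≡ 1 mod 4, sign kept]
  = -(16/269)    [285 ≡ 16 mod 269]
  = -(1/269)    [269 ≡ 5 mod 8 ⇒ (2/269)^4 = +1]
  = -1    [(1/269) = 1]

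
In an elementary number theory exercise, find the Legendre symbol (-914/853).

(-914/853)
  = (914/853)    [853 ≡ 1 mod 4 ⇒ (-1/853) = +1]
  = (61/853)    [914 ≡ 61 mod 853]
  = (853/61)    [QR: 61 ≡ 1 mod 4, sign kept]
  = (60/61)    [853 ≡ 60 mod 61]
  = (15/61)    [61 ≡ 5 mod 8 ⇒ (2/61)^2 = +1]
  = (61/15)    [QR: 61 ≡ 1 mod 4, sign kept]
  = (1/15)    [61 ≡ 1 mod 15]
  = 1    [(1/15) = 1]

1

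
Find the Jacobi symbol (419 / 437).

437 ≡ 1 (mod 4), so quadratic reciprocity gives (419 / 437) = (437 / 419). Reduce: 437 ≡ 18 (mod 419). Now have (18 / 419).
Factor out 2: 18 = 2·9. Since 419 ≡ 3 (mod 8), (2 / 419) = -1. Now have -(9 / 419).
9 ≡ 1 (mod 4), so quadratic reciprocity gives (9 / 419) = (419 / 9). Reduce: 419 ≡ 5 (mod 9). Now have -(5 / 9).
5 ≡ 1 (mod 4), so quadratic reciprocity gives (5 / 9) = (9 / 5). Reduce: 9 ≡ 4 (mod 5). Now have -(4 / 5).
Factor out 2: 4 = 2^2. Since 5 ≡ 5 (mod 8), (2 / 5) = -1, and (2 / 5)^2 = +1. Now have -(1 / 5).
(1 / 5) = 1. Collecting the sign factors: -1.

-1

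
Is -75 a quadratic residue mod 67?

(-75/67)
  = (59/67)    [-75 ≡ 59 mod 67]
  = -(67/59)    [QR: both ≡ 3 mod 4, sign flips]
  = -(8/59)    [67 ≡ 8 mod 59]
  = (1/59)    [59 ≡ 3 mod 8 ⇒ (2/59)^3 = -1]
  = 1    [(1/59) = 1]
The Legendre symbol is 1, so x^2 ≡ -75 (mod 67) has solution.

yes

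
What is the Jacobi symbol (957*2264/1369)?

1

By multiplicativity, (957·2264/1369) = (957/1369)·(2264/1369).
First factor (957/1369):
(957/1369)
  = (1369/957)    [QR: 957 ≡ 1 mod 4, sign kept]
  = (412/957)    [1369 ≡ 412 mod 957]
  = (103/957)    [957 ≡ 5 mod 8 ⇒ (2/957)^2 = +1]
  = (957/103)    [QR: 957 ≡ 1 mod 4, sign kept]
  = (30/103)    [957 ≡ 30 mod 103]
  = (15/103)    [103 ≡ 7 mod 8 ⇒ (2/103) = +1]
  = -(103/15)    [QR: both ≡ 3 mod 4, sign flips]
  = -(13/15)    [103 ≡ 13 mod 15]
  = -(15/13)    [QR: 13 ≡ 1 mod 4, sign kept]
  = -(2/13)    [15 ≡ 2 mod 13]
  = (1/13)    [13 ≡ 5 mod 8 ⇒ (2/13) = -1]
  = 1    [(1/13) = 1]
Second factor (2264/1369):
(2264/1369)
  = (895/1369)    [2264 ≡ 895 mod 1369]
  = (1369/895)    [QR: 1369 ≡ 1 mod 4, sign kept]
  = (474/895)    [1369 ≡ 474 mod 895]
  = (237/895)    [895 ≡ 7 mod 8 ⇒ (2/895) = +1]
  = (895/237)    [QR: 237 ≡ 1 mod 4, sign kept]
  = (184/237)    [895 ≡ 184 mod 237]
  = -(23/237)    [237 ≡ 5 mod 8 ⇒ (2/237)^3 = -1]
  = -(237/23)    [QR: 237 ≡ 1 mod 4, sign kept]
  = -(7/23)    [237 ≡ 7 mod 23]
  = (23/7)    [QR: both ≡ 3 mod 4, sign flips]
  = (2/7)    [23 ≡ 2 mod 7]
  = (1/7)    [7 ≡ 7 mod 8 ⇒ (2/7) = +1]
  = 1    [(1/7) = 1]
Product: (1)·(1) = 1.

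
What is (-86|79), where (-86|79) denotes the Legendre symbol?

(-86|79)
  = -(86|79)    [79 ≡ 3 mod 4 ⇒ (-1|79) = -1]
  = -(7|79)    [86 ≡ 7 mod 79]
  = (79|7)    [QR: both ≡ 3 mod 4, sign flips]
  = (2|7)    [79 ≡ 2 mod 7]
  = (1|7)    [7 ≡ 7 mod 8 ⇒ (2|7) = +1]
  = 1    [(1|7) = 1]

1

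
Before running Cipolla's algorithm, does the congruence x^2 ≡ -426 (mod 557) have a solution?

Pull out -1: (-426|557) = (-1|557)·(426|557). Since 557 ≡ 1 (mod 4), (-1|557) = +1. Now have (426|557).
Factor out 2: 426 = 2·213. Since 557 ≡ 5 (mod 8), (2|557) = -1. Now have -(213|557).
213 ≡ 1 (mod 4), so quadratic reciprocity gives (213|557) = (557|213). Reduce: 557 ≡ 131 (mod 213). Now have -(131|213).
213 ≡ 1 (mod 4), so quadratic reciprocity gives (131|213) = (213|131). Reduce: 213 ≡ 82 (mod 131). Now have -(82|131).
Factor out 2: 82 = 2·41. Since 131 ≡ 3 (mod 8), (2|131) = -1. Now have (41|131).
41 ≡ 1 (mod 4), so quadratic reciprocity gives (41|131) = (131|41). Reduce: 131 ≡ 8 (mod 41). Now have (8|41).
Factor out 2: 8 = 2^3. Since 41 ≡ 1 (mod 8), (2|41) = +1, and (2|41)^3 = +1. Now have (1|41).
(1|41) = 1. Collecting the sign factors: 1.
(-426|557) = 1, and 557 is prime, so -426 is a quadratic residue mod 557.

yes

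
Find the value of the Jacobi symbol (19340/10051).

1

(19340/10051)
  = (9289/10051)    [19340 ≡ 9289 mod 10051]
  = (10051/9289)    [QR: 9289 ≡ 1 mod 4, sign kept]
  = (762/9289)    [10051 ≡ 762 mod 9289]
  = (381/9289)    [9289 ≡ 1 mod 8 ⇒ (2/9289) = +1]
  = (9289/381)    [QR: 381 ≡ 1 mod 4, sign kept]
  = (145/381)    [9289 ≡ 145 mod 381]
  = (381/145)    [QR: 145 ≡ 1 mod 4, sign kept]
  = (91/145)    [381 ≡ 91 mod 145]
  = (145/91)    [QR: 145 ≡ 1 mod 4, sign kept]
  = (54/91)    [145 ≡ 54 mod 91]
  = -(27/91)    [91 ≡ 3 mod 8 ⇒ (2/91) = -1]
  = (91/27)    [QR: both ≡ 3 mod 4, sign flips]
  = (10/27)    [91 ≡ 10 mod 27]
  = -(5/27)    [27 ≡ 3 mod 8 ⇒ (2/27) = -1]
  = -(27/5)    [QR: 5 ≡ 1 mod 4, sign kept]
  = -(2/5)    [27 ≡ 2 mod 5]
  = (1/5)    [5 ≡ 5 mod 8 ⇒ (2/5) = -1]
  = 1    [(1/5) = 1]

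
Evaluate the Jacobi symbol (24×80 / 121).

1

By multiplicativity, (24·80 / 121) = (24 / 121)·(80 / 121).
First factor (24 / 121):
(24 / 121)
  = (3 / 121)    [121 ≡ 1 mod 8 ⇒ (2 / 121)^3 = +1]
  = (121 / 3)    [QR: 121 ≡ 1 mod 4, sign kept]
  = (1 / 3)    [121 ≡ 1 mod 3]
  = 1    [(1 / 3) = 1]
Second factor (80 / 121):
(80 / 121)
  = (5 / 121)    [121 ≡ 1 mod 8 ⇒ (2 / 121)^4 = +1]
  = (121 / 5)    [QR: 5 ≡ 1 mod 4, sign kept]
  = (1 / 5)    [121 ≡ 1 mod 5]
  = 1    [(1 / 5) = 1]
Product: (1)·(1) = 1.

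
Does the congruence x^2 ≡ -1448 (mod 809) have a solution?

no

(-1448/809)
  = (1448/809)    [809 ≡ 1 mod 4 ⇒ (-1/809) = +1]
  = (639/809)    [1448 ≡ 639 mod 809]
  = (809/639)    [QR: 809 ≡ 1 mod 4, sign kept]
  = (170/639)    [809 ≡ 170 mod 639]
  = (85/639)    [639 ≡ 7 mod 8 ⇒ (2/639) = +1]
  = (639/85)    [QR: 85 ≡ 1 mod 4, sign kept]
  = (44/85)    [639 ≡ 44 mod 85]
  = (11/85)    [85 ≡ 5 mod 8 ⇒ (2/85)^2 = +1]
  = (85/11)    [QR: 85 ≡ 1 mod 4, sign kept]
  = (8/11)    [85 ≡ 8 mod 11]
  = -(1/11)    [11 ≡ 3 mod 8 ⇒ (2/11)^3 = -1]
  = -1    [(1/11) = 1]
(-1448/809) = -1, and 809 is prime, so -1448 is not a quadratic residue mod 809.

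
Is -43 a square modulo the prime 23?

(-43/23)
  = (3/23)    [-43 ≡ 3 mod 23]
  = -(23/3)    [QR: both ≡ 3 mod 4, sign flips]
  = -(2/3)    [23 ≡ 2 mod 3]
  = (1/3)    [3 ≡ 3 mod 8 ⇒ (2/3) = -1]
  = 1    [(1/3) = 1]
(-43/23) = 1, and 23 is prime, so -43 is a quadratic residue mod 23.

yes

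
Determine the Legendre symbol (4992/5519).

Factor out 2: 4992 = 2^7·39. Since 5519 ≡ 7 (mod 8), (2/5519) = +1, and (2/5519)^7 = +1. Now have (39/5519).
Both 39 ≡ 3 and 5519 ≡ 3 (mod 4), so reciprocity gives (39/5519) = -(5519/39). Reduce: 5519 ≡ 20 (mod 39). Now have -(20/39).
Factor out 2: 20 = 2^2·5. Since 39 ≡ 7 (mod 8), (2/39) = +1, and (2/39)^2 = +1. Now have -(5/39).
5 ≡ 1 (mod 4), so quadratic reciprocity gives (5/39) = (39/5). Reduce: 39 ≡ 4 (mod 5). Now have -(4/5).
Factor out 2: 4 = 2^2. Since 5 ≡ 5 (mod 8), (2/5) = -1, and (2/5)^2 = +1. Now have -(1/5).
(1/5) = 1. Collecting the sign factors: -1.

-1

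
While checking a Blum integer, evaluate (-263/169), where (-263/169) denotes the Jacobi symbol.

Reduce the numerator: -263 ≡ 75 (mod 169), so (-263/169) = (75/169).
169 ≡ 1 (mod 4), so quadratic reciprocity gives (75/169) = (169/75). Reduce: 169 ≡ 19 (mod 75). Now have (19/75).
Both 19 ≡ 3 and 75 ≡ 3 (mod 4), so reciprocity gives (19/75) = -(75/19). Reduce: 75 ≡ 18 (mod 19). Now have -(18/19).
Factor out 2: 18 = 2·9. Since 19 ≡ 3 (mod 8), (2/19) = -1. Now have (9/19).
9 ≡ 1 (mod 4), so quadratic reciprocity gives (9/19) = (19/9). Reduce: 19 ≡ 1 (mod 9). Now have (1/9).
(1/9) = 1. Collecting the sign factors: 1.

1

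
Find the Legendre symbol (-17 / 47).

Reduce the numerator: -17 ≡ 30 (mod 47), so (-17 / 47) = (30 / 47).
Factor out 2: 30 = 2·15. Since 47 ≡ 7 (mod 8), (2 / 47) = +1. Now have (15 / 47).
Both 15 ≡ 3 and 47 ≡ 3 (mod 4), so reciprocity gives (15 / 47) = -(47 / 15). Reduce: 47 ≡ 2 (mod 15). Now have -(2 / 15).
Factor out 2: 2 = 2. Since 15 ≡ 7 (mod 8), (2 / 15) = +1. Now have -(1 / 15).
(1 / 15) = 1. Collecting the sign factors: -1.

-1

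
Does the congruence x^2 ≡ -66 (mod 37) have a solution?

(-66/37)
  = (66/37)    [37 ≡ 1 mod 4 ⇒ (-1/37) = +1]
  = (29/37)    [66 ≡ 29 mod 37]
  = (37/29)    [QR: 29 ≡ 1 mod 4, sign kept]
  = (8/29)    [37 ≡ 8 mod 29]
  = -(1/29)    [29 ≡ 5 mod 8 ⇒ (2/29)^3 = -1]
  = -1    [(1/29) = 1]
(-66/37) = -1, and 37 is prime, so -66 is not a quadratic residue mod 37.

no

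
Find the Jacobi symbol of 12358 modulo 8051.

Reduce the numerator: 12358 ≡ 4307 (mod 8051), so (12358 / 8051) = (4307 / 8051).
Both 4307 ≡ 3 and 8051 ≡ 3 (mod 4), so reciprocity gives (4307 / 8051) = -(8051 / 4307). Reduce: 8051 ≡ 3744 (mod 4307). Now have -(3744 / 4307).
Factor out 2: 3744 = 2^5·117. Since 4307 ≡ 3 (mod 8), (2 / 4307) = -1, and (2 / 4307)^5 = -1. Now have (117 / 4307).
117 ≡ 1 (mod 4), so quadratic reciprocity gives (117 / 4307) = (4307 / 117). Reduce: 4307 ≡ 95 (mod 117). Now have (95 / 117).
117 ≡ 1 (mod 4), so quadratic reciprocity gives (95 / 117) = (117 / 95). Reduce: 117 ≡ 22 (mod 95). Now have (22 / 95).
Factor out 2: 22 = 2·11. Since 95 ≡ 7 (mod 8), (2 / 95) = +1. Now have (11 / 95).
Both 11 ≡ 3 and 95 ≡ 3 (mod 4), so reciprocity gives (11 / 95) = -(95 / 11). Reduce: 95 ≡ 7 (mod 11). Now have -(7 / 11).
Both 7 ≡ 3 and 11 ≡ 3 (mod 4), so reciprocity gives (7 / 11) = -(11 / 7). Reduce: 11 ≡ 4 (mod 7). Now have (4 / 7).
Factor out 2: 4 = 2^2. Since 7 ≡ 7 (mod 8), (2 / 7) = +1, and (2 / 7)^2 = +1. Now have (1 / 7).
(1 / 7) = 1. Collecting the sign factors: 1.

1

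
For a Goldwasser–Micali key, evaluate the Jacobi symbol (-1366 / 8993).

-1

Reduce the numerator: -1366 ≡ 7627 (mod 8993), so (-1366 / 8993) = (7627 / 8993).
8993 ≡ 1 (mod 4), so quadratic reciprocity gives (7627 / 8993) = (8993 / 7627). Reduce: 8993 ≡ 1366 (mod 7627). Now have (1366 / 7627).
Factor out 2: 1366 = 2·683. Since 7627 ≡ 3 (mod 8), (2 / 7627) = -1. Now have -(683 / 7627).
Both 683 ≡ 3 and 7627 ≡ 3 (mod 4), so reciprocity gives (683 / 7627) = -(7627 / 683). Reduce: 7627 ≡ 114 (mod 683). Now have (114 / 683).
Factor out 2: 114 = 2·57. Since 683 ≡ 3 (mod 8), (2 / 683) = -1. Now have -(57 / 683).
57 ≡ 1 (mod 4), so quadratic reciprocity gives (57 / 683) = (683 / 57). Reduce: 683 ≡ 56 (mod 57). Now have -(56 / 57).
Factor out 2: 56 = 2^3·7. Since 57 ≡ 1 (mod 8), (2 / 57) = +1, and (2 / 57)^3 = +1. Now have -(7 / 57).
57 ≡ 1 (mod 4), so quadratic reciprocity gives (7 / 57) = (57 / 7). Reduce: 57 ≡ 1 (mod 7). Now have -(1 / 7).
(1 / 7) = 1. Collecting the sign factors: -1.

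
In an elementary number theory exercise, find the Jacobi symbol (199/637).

637 ≡ 1 (mod 4), so quadratic reciprocity gives (199/637) = (637/199). Reduce: 637 ≡ 40 (mod 199). Now have (40/199).
Factor out 2: 40 = 2^3·5. Since 199 ≡ 7 (mod 8), (2/199) = +1, and (2/199)^3 = +1. Now have (5/199).
5 ≡ 1 (mod 4), so quadratic reciprocity gives (5/199) = (199/5). Reduce: 199 ≡ 4 (mod 5). Now have (4/5).
Factor out 2: 4 = 2^2. Since 5 ≡ 5 (mod 8), (2/5) = -1, and (2/5)^2 = +1. Now have (1/5).
(1/5) = 1. Collecting the sign factors: 1.

1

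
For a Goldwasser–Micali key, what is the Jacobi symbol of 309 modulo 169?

1

(309/169)
  = (140/169)    [309 ≡ 140 mod 169]
  = (35/169)    [169 ≡ 1 mod 8 ⇒ (2/169)^2 = +1]
  = (169/35)    [QR: 169 ≡ 1 mod 4, sign kept]
  = (29/35)    [169 ≡ 29 mod 35]
  = (35/29)    [QR: 29 ≡ 1 mod 4, sign kept]
  = (6/29)    [35 ≡ 6 mod 29]
  = -(3/29)    [29 ≡ 5 mod 8 ⇒ (2/29) = -1]
  = -(29/3)    [QR: 29 ≡ 1 mod 4, sign kept]
  = -(2/3)    [29 ≡ 2 mod 3]
  = (1/3)    [3 ≡ 3 mod 8 ⇒ (2/3) = -1]
  = 1    [(1/3) = 1]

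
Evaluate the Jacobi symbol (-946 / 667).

Reduce the numerator: -946 ≡ 388 (mod 667), so (-946 / 667) = (388 / 667).
Factor out 2: 388 = 2^2·97. Since 667 ≡ 3 (mod 8), (2 / 667) = -1, and (2 / 667)^2 = +1. Now have (97 / 667).
97 ≡ 1 (mod 4), so quadratic reciprocity gives (97 / 667) = (667 / 97). Reduce: 667 ≡ 85 (mod 97). Now have (85 / 97).
85 ≡ 1 (mod 4), so quadratic reciprocity gives (85 / 97) = (97 / 85). Reduce: 97 ≡ 12 (mod 85). Now have (12 / 85).
Factor out 2: 12 = 2^2·3. Since 85 ≡ 5 (mod 8), (2 / 85) = -1, and (2 / 85)^2 = +1. Now have (3 / 85).
85 ≡ 1 (mod 4), so quadratic reciprocity gives (3 / 85) = (85 / 3). Reduce: 85 ≡ 1 (mod 3). Now have (1 / 3).
(1 / 3) = 1. Collecting the sign factors: 1.

1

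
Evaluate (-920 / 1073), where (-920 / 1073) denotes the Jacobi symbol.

1

Pull out -1: (-920 / 1073) = (-1 / 1073)·(920 / 1073). Since 1073 ≡ 1 (mod 4), (-1 / 1073) = +1. Now have (920 / 1073).
Factor out 2: 920 = 2^3·115. Since 1073 ≡ 1 (mod 8), (2 / 1073) = +1, and (2 / 1073)^3 = +1. Now have (115 / 1073).
1073 ≡ 1 (mod 4), so quadratic reciprocity gives (115 / 1073) = (1073 / 115). Reduce: 1073 ≡ 38 (mod 115). Now have (38 / 115).
Factor out 2: 38 = 2·19. Since 115 ≡ 3 (mod 8), (2 / 115) = -1. Now have -(19 / 115).
Both 19 ≡ 3 and 115 ≡ 3 (mod 4), so reciprocity gives (19 / 115) = -(115 / 19). Reduce: 115 ≡ 1 (mod 19). Now have (1 / 19).
(1 / 19) = 1. Collecting the sign factors: 1.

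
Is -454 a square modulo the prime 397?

yes

Reduce the numerator: -454 ≡ 340 (mod 397), so (-454/397) = (340/397).
Factor out 2: 340 = 2^2·85. Since 397 ≡ 5 (mod 8), (2/397) = -1, and (2/397)^2 = +1. Now have (85/397).
85 ≡ 1 (mod 4), so quadratic reciprocity gives (85/397) = (397/85). Reduce: 397 ≡ 57 (mod 85). Now have (57/85).
57 ≡ 1 (mod 4), so quadratic reciprocity gives (57/85) = (85/57). Reduce: 85 ≡ 28 (mod 57). Now have (28/57).
Factor out 2: 28 = 2^2·7. Since 57 ≡ 1 (mod 8), (2/57) = +1, and (2/57)^2 = +1. Now have (7/57).
57 ≡ 1 (mod 4), so quadratic reciprocity gives (7/57) = (57/7). Reduce: 57 ≡ 1 (mod 7). Now have (1/7).
(1/7) = 1. Collecting the sign factors: 1.
The Legendre symbol is 1, so x^2 ≡ -454 (mod 397) has solution.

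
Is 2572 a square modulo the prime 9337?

yes

Factor out 2: 2572 = 2^2·643. Since 9337 ≡ 1 (mod 8), (2/9337) = +1, and (2/9337)^2 = +1. Now have (643/9337).
9337 ≡ 1 (mod 4), so quadratic reciprocity gives (643/9337) = (9337/643). Reduce: 9337 ≡ 335 (mod 643). Now have (335/643).
Both 335 ≡ 3 and 643 ≡ 3 (mod 4), so reciprocity gives (335/643) = -(643/335). Reduce: 643 ≡ 308 (mod 335). Now have -(308/335).
Factor out 2: 308 = 2^2·77. Since 335 ≡ 7 (mod 8), (2/335) = +1, and (2/335)^2 = +1. Now have -(77/335).
77 ≡ 1 (mod 4), so quadratic reciprocity gives (77/335) = (335/77). Reduce: 335 ≡ 27 (mod 77). Now have -(27/77).
77 ≡ 1 (mod 4), so quadratic reciprocity gives (27/77) = (77/27). Reduce: 77 ≡ 23 (mod 27). Now have -(23/27).
Both 23 ≡ 3 and 27 ≡ 3 (mod 4), so reciprocity gives (23/27) = -(27/23). Reduce: 27 ≡ 4 (mod 23). Now have (4/23).
Factor out 2: 4 = 2^2. Since 23 ≡ 7 (mod 8), (2/23) = +1, and (2/23)^2 = +1. Now have (1/23).
(1/23) = 1. Collecting the sign factors: 1.
The Legendre symbol is 1, so x^2 ≡ 2572 (mod 9337) has solution.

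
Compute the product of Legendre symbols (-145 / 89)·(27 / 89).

By multiplicativity, (-145·27 / 89) = (-145 / 89)·(27 / 89).
First factor (-145 / 89):
(-145 / 89)
  = (145 / 89)    [89 ≡ 1 mod 4 ⇒ (-1 / 89) = +1]
  = (56 / 89)    [145 ≡ 56 mod 89]
  = (7 / 89)    [89 ≡ 1 mod 8 ⇒ (2 / 89)^3 = +1]
  = (89 / 7)    [QR: 89 ≡ 1 mod 4, sign kept]
  = (5 / 7)    [89 ≡ 5 mod 7]
  = (7 / 5)    [QR: 5 ≡ 1 mod 4, sign kept]
  = (2 / 5)    [7 ≡ 2 mod 5]
  = -(1 / 5)    [5 ≡ 5 mod 8 ⇒ (2 / 5) = -1]
  = -1    [(1 / 5) = 1]
Second factor (27 / 89):
(27 / 89)
  = (89 / 27)    [QR: 89 ≡ 1 mod 4, sign kept]
  = (8 / 27)    [89 ≡ 8 mod 27]
  = -(1 / 27)    [27 ≡ 3 mod 8 ⇒ (2 / 27)^3 = -1]
  = -1    [(1 / 27) = 1]
Product: (-1)·(-1) = 1.

1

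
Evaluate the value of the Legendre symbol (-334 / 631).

Reduce the numerator: -334 ≡ 297 (mod 631), so (-334 / 631) = (297 / 631).
297 ≡ 1 (mod 4), so quadratic reciprocity gives (297 / 631) = (631 / 297). Reduce: 631 ≡ 37 (mod 297). Now have (37 / 297).
37 ≡ 1 (mod 4), so quadratic reciprocity gives (37 / 297) = (297 / 37). Reduce: 297 ≡ 1 (mod 37). Now have (1 / 37).
(1 / 37) = 1. Collecting the sign factors: 1.

1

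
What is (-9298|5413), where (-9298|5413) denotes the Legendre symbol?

Reduce the numerator: -9298 ≡ 1528 (mod 5413), so (-9298|5413) = (1528|5413).
Factor out 2: 1528 = 2^3·191. Since 5413 ≡ 5 (mod 8), (2|5413) = -1, and (2|5413)^3 = -1. Now have -(191|5413).
5413 ≡ 1 (mod 4), so quadratic reciprocity gives (191|5413) = (5413|191). Reduce: 5413 ≡ 65 (mod 191). Now have -(65|191).
65 ≡ 1 (mod 4), so quadratic reciprocity gives (65|191) = (191|65). Reduce: 191 ≡ 61 (mod 65). Now have -(61|65).
61 ≡ 1 (mod 4), so quadratic reciprocity gives (61|65) = (65|61). Reduce: 65 ≡ 4 (mod 61). Now have -(4|61).
Factor out 2: 4 = 2^2. Since 61 ≡ 5 (mod 8), (2|61) = -1, and (2|61)^2 = +1. Now have -(1|61).
(1|61) = 1. Collecting the sign factors: -1.

-1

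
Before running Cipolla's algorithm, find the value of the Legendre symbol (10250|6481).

-1

(10250|6481)
  = (3769|6481)    [10250 ≡ 3769 mod 6481]
  = (6481|3769)    [QR: 3769 ≡ 1 mod 4, sign kept]
  = (2712|3769)    [6481 ≡ 2712 mod 3769]
  = (339|3769)    [3769 ≡ 1 mod 8 ⇒ (2|3769)^3 = +1]
  = (3769|339)    [QR: 3769 ≡ 1 mod 4, sign kept]
  = (40|339)    [3769 ≡ 40 mod 339]
  = -(5|339)    [339 ≡ 3 mod 8 ⇒ (2|339)^3 = -1]
  = -(339|5)    [QR: 5 ≡ 1 mod 4, sign kept]
  = -(4|5)    [339 ≡ 4 mod 5]
  = -(1|5)    [5 ≡ 5 mod 8 ⇒ (2|5)^2 = +1]
  = -1    [(1|5) = 1]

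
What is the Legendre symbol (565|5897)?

565 ≡ 1 (mod 4), so quadratic reciprocity gives (565|5897) = (5897|565). Reduce: 5897 ≡ 247 (mod 565). Now have (247|565).
565 ≡ 1 (mod 4), so quadratic reciprocity gives (247|565) = (565|247). Reduce: 565 ≡ 71 (mod 247). Now have (71|247).
Both 71 ≡ 3 and 247 ≡ 3 (mod 4), so reciprocity gives (71|247) = -(247|71). Reduce: 247 ≡ 34 (mod 71). Now have -(34|71).
Factor out 2: 34 = 2·17. Since 71 ≡ 7 (mod 8), (2|71) = +1. Now have -(17|71).
17 ≡ 1 (mod 4), so quadratic reciprocity gives (17|71) = (71|17). Reduce: 71 ≡ 3 (mod 17). Now have -(3|17).
17 ≡ 1 (mod 4), so quadratic reciprocity gives (3|17) = (17|3). Reduce: 17 ≡ 2 (mod 3). Now have -(2|3).
Factor out 2: 2 = 2. Since 3 ≡ 3 (mod 8), (2|3) = -1. Now have (1|3).
(1|3) = 1. Collecting the sign factors: 1.

1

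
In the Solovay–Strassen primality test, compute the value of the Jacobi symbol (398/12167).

-1

(398/12167)
  = (199/12167)    [12167 ≡ 7 mod 8 ⇒ (2/12167) = +1]
  = -(12167/199)    [QR: both ≡ 3 mod 4, sign flips]
  = -(28/199)    [12167 ≡ 28 mod 199]
  = -(7/199)    [199 ≡ 7 mod 8 ⇒ (2/199)^2 = +1]
  = (199/7)    [QR: both ≡ 3 mod 4, sign flips]
  = (3/7)    [199 ≡ 3 mod 7]
  = -(7/3)    [QR: both ≡ 3 mod 4, sign flips]
  = -(1/3)    [7 ≡ 1 mod 3]
  = -1    [(1/3) = 1]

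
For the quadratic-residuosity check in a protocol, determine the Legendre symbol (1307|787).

(1307|787)
  = (520|787)    [1307 ≡ 520 mod 787]
  = -(65|787)    [787 ≡ 3 mod 8 ⇒ (2|787)^3 = -1]
  = -(787|65)    [QR: 65 ≡ 1 mod 4, sign kept]
  = -(7|65)    [787 ≡ 7 mod 65]
  = -(65|7)    [QR: 65 ≡ 1 mod 4, sign kept]
  = -(2|7)    [65 ≡ 2 mod 7]
  = -(1|7)    [7 ≡ 7 mod 8 ⇒ (2|7) = +1]
  = -1    [(1|7) = 1]

-1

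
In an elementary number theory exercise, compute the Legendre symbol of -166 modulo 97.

(-166|97)
  = (28|97)    [-166 ≡ 28 mod 97]
  = (7|97)    [97 ≡ 1 mod 8 ⇒ (2|97)^2 = +1]
  = (97|7)    [QR: 97 ≡ 1 mod 4, sign kept]
  = (6|7)    [97 ≡ 6 mod 7]
  = (3|7)    [7 ≡ 7 mod 8 ⇒ (2|7) = +1]
  = -(7|3)    [QR: both ≡ 3 mod 4, sign flips]
  = -(1|3)    [7 ≡ 1 mod 3]
  = -1    [(1|3) = 1]

-1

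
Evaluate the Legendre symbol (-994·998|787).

1

By multiplicativity, (-994·998|787) = (-994|787)·(998|787).
First factor (-994|787):
(-994|787)
  = -(994|787)    [787 ≡ 3 mod 4 ⇒ (-1|787) = -1]
  = -(207|787)    [994 ≡ 207 mod 787]
  = (787|207)    [QR: both ≡ 3 mod 4, sign flips]
  = (166|207)    [787 ≡ 166 mod 207]
  = (83|207)    [207 ≡ 7 mod 8 ⇒ (2|207) = +1]
  = -(207|83)    [QR: both ≡ 3 mod 4, sign flips]
  = -(41|83)    [207 ≡ 41 mod 83]
  = -(83|41)    [QR: 41 ≡ 1 mod 4, sign kept]
  = -(1|41)    [83 ≡ 1 mod 41]
  = -1    [(1|41) = 1]
Second factor (998|787):
(998|787)
  = (211|787)    [998 ≡ 211 mod 787]
  = -(787|211)    [QR: both ≡ 3 mod 4, sign flips]
  = -(154|211)    [787 ≡ 154 mod 211]
  = (77|211)    [211 ≡ 3 mod 8 ⇒ (2|211) = -1]
  = (211|77)    [QR: 77 ≡ 1 mod 4, sign kept]
  = (57|77)    [211 ≡ 57 mod 77]
  = (77|57)    [QR: 57 ≡ 1 mod 4, sign kept]
  = (20|57)    [77 ≡ 20 mod 57]
  = (5|57)    [57 ≡ 1 mod 8 ⇒ (2|57)^2 = +1]
  = (57|5)    [QR: 5 ≡ 1 mod 4, sign kept]
  = (2|5)    [57 ≡ 2 mod 5]
  = -(1|5)    [5 ≡ 5 mod 8 ⇒ (2|5) = -1]
  = -1    [(1|5) = 1]
Product: (-1)·(-1) = 1.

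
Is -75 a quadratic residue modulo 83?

no

(-75|83)
  = (8|83)    [-75 ≡ 8 mod 83]
  = -(1|83)    [83 ≡ 3 mod 8 ⇒ (2|83)^3 = -1]
  = -1    [(1|83) = 1]
The Legendre symbol is -1, so x^2 ≡ -75 (mod 83) has no solution.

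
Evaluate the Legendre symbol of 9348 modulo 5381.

(9348/5381)
  = (3967/5381)    [9348 ≡ 3967 mod 5381]
  = (5381/3967)    [QR: 5381 ≡ 1 mod 4, sign kept]
  = (1414/3967)    [5381 ≡ 1414 mod 3967]
  = (707/3967)    [3967 ≡ 7 mod 8 ⇒ (2/3967) = +1]
  = -(3967/707)    [QR: both ≡ 3 mod 4, sign flips]
  = -(432/707)    [3967 ≡ 432 mod 707]
  = -(27/707)    [707 ≡ 3 mod 8 ⇒ (2/707)^4 = +1]
  = (707/27)    [QR: both ≡ 3 mod 4, sign flips]
  = (5/27)    [707 ≡ 5 mod 27]
  = (27/5)    [QR: 5 ≡ 1 mod 4, sign kept]
  = (2/5)    [27 ≡ 2 mod 5]
  = -(1/5)    [5 ≡ 5 mod 8 ⇒ (2/5) = -1]
  = -1    [(1/5) = 1]

-1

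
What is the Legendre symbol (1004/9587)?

-1

(1004/9587)
  = (251/9587)    [9587 ≡ 3 mod 8 ⇒ (2/9587)^2 = +1]
  = -(9587/251)    [QR: both ≡ 3 mod 4, sign flips]
  = -(49/251)    [9587 ≡ 49 mod 251]
  = -(251/49)    [QR: 49 ≡ 1 mod 4, sign kept]
  = -(6/49)    [251 ≡ 6 mod 49]
  = -(3/49)    [49 ≡ 1 mod 8 ⇒ (2/49) = +1]
  = -(49/3)    [QR: 49 ≡ 1 mod 4, sign kept]
  = -(1/3)    [49 ≡ 1 mod 3]
  = -1    [(1/3) = 1]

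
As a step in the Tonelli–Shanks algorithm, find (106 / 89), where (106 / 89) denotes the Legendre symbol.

1

(106 / 89)
  = (17 / 89)    [106 ≡ 17 mod 89]
  = (89 / 17)    [QR: 17 ≡ 1 mod 4, sign kept]
  = (4 / 17)    [89 ≡ 4 mod 17]
  = (1 / 17)    [17 ≡ 1 mod 8 ⇒ (2 / 17)^2 = +1]
  = 1    [(1 / 17) = 1]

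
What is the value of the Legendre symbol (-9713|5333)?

(-9713|5333)
  = (9713|5333)    [5333 ≡ 1 mod 4 ⇒ (-1|5333) = +1]
  = (4380|5333)    [9713 ≡ 4380 mod 5333]
  = (1095|5333)    [5333 ≡ 5 mod 8 ⇒ (2|5333)^2 = +1]
  = (5333|1095)    [QR: 5333 ≡ 1 mod 4, sign kept]
  = (953|1095)    [5333 ≡ 953 mod 1095]
  = (1095|953)    [QR: 953 ≡ 1 mod 4, sign kept]
  = (142|953)    [1095 ≡ 142 mod 953]
  = (71|953)    [953 ≡ 1 mod 8 ⇒ (2|953) = +1]
  = (953|71)    [QR: 953 ≡ 1 mod 4, sign kept]
  = (30|71)    [953 ≡ 30 mod 71]
  = (15|71)    [71 ≡ 7 mod 8 ⇒ (2|71) = +1]
  = -(71|15)    [QR: both ≡ 3 mod 4, sign flips]
  = -(11|15)    [71 ≡ 11 mod 15]
  = (15|11)    [QR: both ≡ 3 mod 4, sign flips]
  = (4|11)    [15 ≡ 4 mod 11]
  = (1|11)    [11 ≡ 3 mod 8 ⇒ (2|11)^2 = +1]
  = 1    [(1|11) = 1]

1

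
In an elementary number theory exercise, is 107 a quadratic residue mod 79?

no

(107|79)
  = (28|79)    [107 ≡ 28 mod 79]
  = (7|79)    [79 ≡ 7 mod 8 ⇒ (2|79)^2 = +1]
  = -(79|7)    [QR: both ≡ 3 mod 4, sign flips]
  = -(2|7)    [79 ≡ 2 mod 7]
  = -(1|7)    [7 ≡ 7 mod 8 ⇒ (2|7) = +1]
  = -1    [(1|7) = 1]
The Legendre symbol is -1, so x^2 ≡ 107 (mod 79) has no solution.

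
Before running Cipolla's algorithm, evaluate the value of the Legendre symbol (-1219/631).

Reduce the numerator: -1219 ≡ 43 (mod 631), so (-1219/631) = (43/631).
Both 43 ≡ 3 and 631 ≡ 3 (mod 4), so reciprocity gives (43/631) = -(631/43). Reduce: 631 ≡ 29 (mod 43). Now have -(29/43).
29 ≡ 1 (mod 4), so quadratic reciprocity gives (29/43) = (43/29). Reduce: 43 ≡ 14 (mod 29). Now have -(14/29).
Factor out 2: 14 = 2·7. Since 29 ≡ 5 (mod 8), (2/29) = -1. Now have (7/29).
29 ≡ 1 (mod 4), so quadratic reciprocity gives (7/29) = (29/7). Reduce: 29 ≡ 1 (mod 7). Now have (1/7).
(1/7) = 1. Collecting the sign factors: 1.

1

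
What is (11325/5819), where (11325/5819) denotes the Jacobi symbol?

Reduce the numerator: 11325 ≡ 5506 (mod 5819), so (11325/5819) = (5506/5819).
Factor out 2: 5506 = 2·2753. Since 5819 ≡ 3 (mod 8), (2/5819) = -1. Now have -(2753/5819).
2753 ≡ 1 (mod 4), so quadratic reciprocity gives (2753/5819) = (5819/2753). Reduce: 5819 ≡ 313 (mod 2753). Now have -(313/2753).
313 ≡ 1 (mod 4), so quadratic reciprocity gives (313/2753) = (2753/313). Reduce: 2753 ≡ 249 (mod 313). Now have -(249/313).
249 ≡ 1 (mod 4), so quadratic reciprocity gives (249/313) = (313/249). Reduce: 313 ≡ 64 (mod 249). Now have -(64/249).
Factor out 2: 64 = 2^6. Since 249 ≡ 1 (mod 8), (2/249) = +1, and (2/249)^6 = +1. Now have -(1/249).
(1/249) = 1. Collecting the sign factors: -1.

-1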